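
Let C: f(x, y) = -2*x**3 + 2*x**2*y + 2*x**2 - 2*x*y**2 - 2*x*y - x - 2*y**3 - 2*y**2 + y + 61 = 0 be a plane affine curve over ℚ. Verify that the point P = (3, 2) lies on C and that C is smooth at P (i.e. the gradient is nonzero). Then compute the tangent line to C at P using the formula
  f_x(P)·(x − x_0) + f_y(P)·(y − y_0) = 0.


Tangent line at P: -31*x - 43*y + 179 = 0.

Step 1: f(3, 2) = 0, so P lies on C.
Step 2: partial derivatives
  f_x(x, y) = -6*x**2 + 4*x*y + 4*x - 2*y**2 - 2*y - 1, f_y(x, y) = 2*x**2 - 4*x*y - 2*x - 6*y**2 - 4*y + 1.
  f_x(P) = -31, f_y(P) = -43 (gradient nonzero, so P is smooth).
Step 3: tangent line at P: -31·(x − 3) + -43·(y − 2) = 0.
Expanding: -31*x - 43*y + 179 = 0.


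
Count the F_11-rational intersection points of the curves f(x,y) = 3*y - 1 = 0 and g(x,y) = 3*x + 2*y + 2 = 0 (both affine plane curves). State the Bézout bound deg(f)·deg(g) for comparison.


Common zeros: {(4, 4)}; count = 1; Bézout bound = 1.

deg(f) = 1, deg(g) = 1, so Bézout bound = 1.
Scan x ∈ F_11. For each x, list the y ∈ F_11 with f(x, y) ≡ 0 and those with g(x, y) ≡ 0 (mod 11); the common zeros in that column are the intersection.
  x = 0: f ≡ 0 at y ∈ {4}; g ≡ 0 at y ∈ {10}; common: ∅.
  x = 1: f ≡ 0 at y ∈ {4}; g ≡ 0 at y ∈ {3}; common: ∅.
  x = 2: f ≡ 0 at y ∈ {4}; g ≡ 0 at y ∈ {7}; common: ∅.
  x = 3: f ≡ 0 at y ∈ {4}; g ≡ 0 at y ∈ {0}; common: ∅.
  x = 4: f ≡ 0 at y ∈ {4}; g ≡ 0 at y ∈ {4}; common: {4}.
  x = 5: f ≡ 0 at y ∈ {4}; g ≡ 0 at y ∈ {8}; common: ∅.
  x = 6: f ≡ 0 at y ∈ {4}; g ≡ 0 at y ∈ {1}; common: ∅.
  x = 7: f ≡ 0 at y ∈ {4}; g ≡ 0 at y ∈ {5}; common: ∅.
  x = 8: f ≡ 0 at y ∈ {4}; g ≡ 0 at y ∈ {9}; common: ∅.
  x = 9: f ≡ 0 at y ∈ {4}; g ≡ 0 at y ∈ {2}; common: ∅.
  x = 10: f ≡ 0 at y ∈ {4}; g ≡ 0 at y ∈ {6}; common: ∅.
Collecting: common zeros = {(4, 4)}, so the count is 1.
Comparison with the Bézout bound: 1 ≤ 1 = deg(f)·deg(g), as expected for curves with no common component (the bound is attained).


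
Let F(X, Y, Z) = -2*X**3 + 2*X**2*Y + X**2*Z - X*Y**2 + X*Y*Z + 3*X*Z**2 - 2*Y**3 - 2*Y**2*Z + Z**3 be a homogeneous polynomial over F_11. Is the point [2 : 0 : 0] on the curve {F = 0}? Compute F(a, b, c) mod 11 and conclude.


F(2,0,0) ≡ 6 (mod 11); P is NOT on the curve.

Evaluate F(2, 0, 0) term-by-term (mod 11).
  -2*X**3 ↦ -2·8·1·1 = -16
  2*X**2*Y ↦ 2·4·0·1 = 0
  X**2*Z ↦ 1·4·1·0 = 0
  -X*Y**2 ↦ -1·2·0·1 = 0
  X*Y*Z ↦ 1·2·0·0 = 0
  3*X*Z**2 ↦ 3·2·1·0 = 0
  -2*Y**3 ↦ -2·1·0·1 = 0
  -2*Y**2*Z ↦ -2·1·0·0 = 0
  Z**3 ↦ 1·1·1·0 = 0
Sum: F(2, 0, 0) = (-16) + (0) + (0) + (0) + (0) + (0) + (0) + (0) + (0) = -16.
Reducing mod 11: -16 ≡ 6 (mod 11).
Since F(a, b, c) ≡ 6 ≠ 0 (mod 11), P does NOT lie on the curve.


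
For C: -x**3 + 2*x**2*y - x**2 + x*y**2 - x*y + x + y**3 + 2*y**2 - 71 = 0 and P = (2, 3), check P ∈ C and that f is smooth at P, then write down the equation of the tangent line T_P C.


Tangent line at P: 15*x + 57*y - 201 = 0.

Step 1: f(2, 3) = 0, so P lies on C.
Step 2: partial derivatives
  f_x(x, y) = -3*x**2 + 4*x*y - 2*x + y**2 - y + 1, f_y(x, y) = 2*x**2 + 2*x*y - x + 3*y**2 + 4*y.
  f_x(P) = 15, f_y(P) = 57 (gradient nonzero, so P is smooth).
Step 3: tangent line at P: 15·(x − 2) + 57·(y − 3) = 0.
Expanding: 15*x + 57*y - 201 = 0.


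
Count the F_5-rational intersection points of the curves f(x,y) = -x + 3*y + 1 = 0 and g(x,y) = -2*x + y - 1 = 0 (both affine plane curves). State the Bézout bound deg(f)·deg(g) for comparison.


Common zeros: ∅; count = 0; Bézout bound = 1.

deg(f) = 1, deg(g) = 1, so Bézout bound = 1.
Scan x ∈ F_5. For each x, list the y ∈ F_5 with f(x, y) ≡ 0 and those with g(x, y) ≡ 0 (mod 5); the common zeros in that column are the intersection.
  x = 0: f ≡ 0 at y ∈ {3}; g ≡ 0 at y ∈ {1}; common: ∅.
  x = 1: f ≡ 0 at y ∈ {0}; g ≡ 0 at y ∈ {3}; common: ∅.
  x = 2: f ≡ 0 at y ∈ {2}; g ≡ 0 at y ∈ {0}; common: ∅.
  x = 3: f ≡ 0 at y ∈ {4}; g ≡ 0 at y ∈ {2}; common: ∅.
  x = 4: f ≡ 0 at y ∈ {1}; g ≡ 0 at y ∈ {4}; common: ∅.
Collecting: common zeros = ∅, so the count is 0.
Comparison with the Bézout bound: 0 ≤ 1 = deg(f)·deg(g), as expected for curves with no common component (the affine F_5-count falls short of the bound because intersections may lie at infinity, over extension fields, or carry multiplicity).


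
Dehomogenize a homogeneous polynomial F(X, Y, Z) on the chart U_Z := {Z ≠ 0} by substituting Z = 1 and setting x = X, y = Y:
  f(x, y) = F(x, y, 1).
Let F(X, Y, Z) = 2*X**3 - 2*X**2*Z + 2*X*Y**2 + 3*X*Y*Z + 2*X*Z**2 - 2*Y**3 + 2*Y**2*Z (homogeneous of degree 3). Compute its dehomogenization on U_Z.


f(x, y) = 2*x**3 - 2*x**2 + 2*x*y**2 + 3*x*y + 2*x - 2*y**3 + 2*y**2

On U_Z we set Z = 1. Each monomial c·X^i·Y^j·Z^k in F becomes c·x^i·y^j·1^k = c·x^i·y^j.
Substituting Z = 1: F(X, Y, 1) = 2*x**3 - 2*x**2 + 2*x*y**2 + 3*x*y + 2*x - 2*y**3 + 2*y**2.
Note: deg(f) ≤ deg(F) = 3; strict inequality happens when F is divisible by Z (lost terms).


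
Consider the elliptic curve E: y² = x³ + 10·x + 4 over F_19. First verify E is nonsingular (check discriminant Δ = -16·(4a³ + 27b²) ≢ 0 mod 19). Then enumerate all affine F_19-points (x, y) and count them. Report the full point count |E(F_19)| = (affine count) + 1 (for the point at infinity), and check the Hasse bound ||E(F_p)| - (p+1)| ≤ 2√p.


Affine points = {(0, 2), (0, 17), (3, 2), (3, 17), (8, 8), (8, 11), (9, 5), (9, 14), (11, 1), (11, 18), (12, 3), (12, 16), (14, 0), (16, 2), (16, 17)}; affine count = 15; |E(F_19)| = 16.

Discriminant check: Δ ∝ 4a³ + 27b² = 4·10³ + 27·4² = 4·1000 + 27·16 ≡ 5 (mod 19). Nonzero ⇒ E is nonsingular.
For each x ∈ F_19, compute rhs = x³ + 10·x + 4 mod 19, then count y ∈ F_19 with y² ≡ rhs.
  x = 0: rhs = 4, matching y values: 2, 17 (2 points).
  x = 1: rhs = 15, matching y values: none (0 points).
  x = 2: rhs = 13, matching y values: none (0 points).
  x = 3: rhs = 4, matching y values: 2, 17 (2 points).
  x = 4: rhs = 13, matching y values: none (0 points).
  x = 5: rhs = 8, matching y values: none (0 points).
  x = 6: rhs = 14, matching y values: none (0 points).
  x = 7: rhs = 18, matching y values: none (0 points).
  x = 8: rhs = 7, matching y values: 8, 11 (2 points).
  x = 9: rhs = 6, matching y values: 5, 14 (2 points).
  x = 10: rhs = 2, matching y values: none (0 points).
  x = 11: rhs = 1, matching y values: 1, 18 (2 points).
  x = 12: rhs = 9, matching y values: 3, 16 (2 points).
  x = 13: rhs = 13, matching y values: none (0 points).
  x = 14: rhs = 0, matching y values: 0 (1 points).
  x = 15: rhs = 14, matching y values: none (0 points).
  x = 16: rhs = 4, matching y values: 2, 17 (2 points).
  x = 17: rhs = 14, matching y values: none (0 points).
  x = 18: rhs = 12, matching y values: none (0 points).
Total affine count: 15.
Full point count |E(F_19)| = 15 + 1 = 16.
Hasse bound: |16 − (19+1)| = |-4| = 4 ≤ 2√19 ≈ 8.7178 ✓.


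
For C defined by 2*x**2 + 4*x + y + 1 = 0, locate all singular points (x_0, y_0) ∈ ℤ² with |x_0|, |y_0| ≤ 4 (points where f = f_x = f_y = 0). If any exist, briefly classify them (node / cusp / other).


No singular points in the scanned grid; C is smooth there.

Compute partial derivatives:
  f_x = 4*x + 4.
  f_y = 1.
f_y = 1 is a nonzero constant, so f_y never vanishes: no point (x, y) can satisfy f = f_x = f_y = 0. In particular no (x, y) ∈ {−4, ..., 4}² is singular; the curve is smooth.


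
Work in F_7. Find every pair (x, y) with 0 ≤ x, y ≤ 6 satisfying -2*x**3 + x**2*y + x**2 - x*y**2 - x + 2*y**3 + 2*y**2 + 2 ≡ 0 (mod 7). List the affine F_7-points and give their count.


Affine F_7-points: {(1, 0), (1, 5), (3, 5), (4, 1), (5, 3), (6, 5)}; count = 6.

For each of the 49 pairs (x, y) ∈ F_7², evaluate f(x, y) mod 7. Record the zeros.
  x = 0: [0↦2, 1↦6, 2↦5, 3↦4, 4↦1, 5↦1, 6↦2]  zeros at y ∈ ∅
  x = 1: [0↦0, 1↦4, 2↦1, 3↦3, 4↦1, 5↦0, 6↦5]  zeros at y ∈ {0, 5}
  x = 2: [0↦2, 1↦1, 2↦5, 3↦5, 4↦6, 5↦6, 6↦3]  zeros at y ∈ ∅
  x = 3: [0↦3, 1↦6, 2↦5, 3↦5, 4↦4, 5↦0, 6↦5]  zeros at y ∈ {5}
  x = 4: [0↦5, 1↦0, 2↦3, 3↦5, 4↦4, 5↦5, 6↦6]  zeros at y ∈ {1}
  x = 5: [0↦3, 1↦6, 2↦1, 3↦0, 4↦1, 5↦2, 6↦1]  zeros at y ∈ {3}
  x = 6: [0↦6, 1↦5, 2↦1, 3↦6, 4↦4, 5↦0, 6↦6]  zeros at y ∈ {5}
Collecting zeros: affine points = {(1, 0), (1, 5), (3, 5), (4, 1), (5, 3), (6, 5)}.
Total count |C(F_7)_aff| = 6.


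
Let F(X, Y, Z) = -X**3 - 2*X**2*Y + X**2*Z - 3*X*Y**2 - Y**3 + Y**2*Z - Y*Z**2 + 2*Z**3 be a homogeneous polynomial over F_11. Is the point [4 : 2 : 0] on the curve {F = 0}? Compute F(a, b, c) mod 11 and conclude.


F(4,2,0) ≡ 3 (mod 11); P is NOT on the curve.

Evaluate F(4, 2, 0) term-by-term (mod 11).
  -X**3 ↦ -1·64·1·1 = -64
  -2*X**2*Y ↦ -2·16·2·1 = -64
  X**2*Z ↦ 1·16·1·0 = 0
  -3*X*Y**2 ↦ -3·4·4·1 = -48
  -Y**3 ↦ -1·1·8·1 = -8
  Y**2*Z ↦ 1·1·4·0 = 0
  -Y*Z**2 ↦ -1·1·2·0 = 0
  2*Z**3 ↦ 2·1·1·0 = 0
Sum: F(4, 2, 0) = (-64) + (-64) + (0) + (-48) + (-8) + (0) + (0) + (0) = -184.
Reducing mod 11: -184 ≡ 3 (mod 11).
Since F(a, b, c) ≡ 3 ≠ 0 (mod 11), P does NOT lie on the curve.


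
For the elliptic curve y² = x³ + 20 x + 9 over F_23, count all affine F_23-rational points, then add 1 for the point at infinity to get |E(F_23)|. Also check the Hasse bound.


Affine points = {(0, 3), (0, 20), (3, 2), (3, 21), (5, 2), (5, 21), (6, 0), (7, 3), (7, 20), (10, 6), (10, 17), (15, 2), (15, 21), (16, 3), (16, 20), (17, 8), (17, 15), (19, 7), (19, 16)}; affine count = 19; |E(F_23)| = 20.

Discriminant check: Δ ∝ 4a³ + 27b² = 4·20³ + 27·9² = 4·8000 + 27·81 ≡ 9 (mod 23). Nonzero ⇒ E is nonsingular.
For each x ∈ F_23, compute rhs = x³ + 20·x + 9 mod 23, then count y ∈ F_23 with y² ≡ rhs.
  x = 0: rhs = 9, matching y values: 3, 20 (2 points).
  x = 1: rhs = 7, matching y values: none (0 points).
  x = 2: rhs = 11, matching y values: none (0 points).
  x = 3: rhs = 4, matching y values: 2, 21 (2 points).
  x = 4: rhs = 15, matching y values: none (0 points).
  x = 5: rhs = 4, matching y values: 2, 21 (2 points).
  x = 6: rhs = 0, matching y values: 0 (1 points).
  x = 7: rhs = 9, matching y values: 3, 20 (2 points).
  x = 8: rhs = 14, matching y values: none (0 points).
  x = 9: rhs = 21, matching y values: none (0 points).
  x = 10: rhs = 13, matching y values: 6, 17 (2 points).
  x = 11: rhs = 19, matching y values: none (0 points).
  x = 12: rhs = 22, matching y values: none (0 points).
  x = 13: rhs = 5, matching y values: none (0 points).
  x = 14: rhs = 20, matching y values: none (0 points).
  x = 15: rhs = 4, matching y values: 2, 21 (2 points).
  x = 16: rhs = 9, matching y values: 3, 20 (2 points).
  x = 17: rhs = 18, matching y values: 8, 15 (2 points).
  x = 18: rhs = 14, matching y values: none (0 points).
  x = 19: rhs = 3, matching y values: 7, 16 (2 points).
  x = 20: rhs = 14, matching y values: none (0 points).
  x = 21: rhs = 7, matching y values: none (0 points).
  x = 22: rhs = 11, matching y values: none (0 points).
Total affine count: 19.
Full point count |E(F_23)| = 19 + 1 = 20.
Hasse bound: |20 − (23+1)| = |-4| = 4 ≤ 2√23 ≈ 9.5917 ✓.


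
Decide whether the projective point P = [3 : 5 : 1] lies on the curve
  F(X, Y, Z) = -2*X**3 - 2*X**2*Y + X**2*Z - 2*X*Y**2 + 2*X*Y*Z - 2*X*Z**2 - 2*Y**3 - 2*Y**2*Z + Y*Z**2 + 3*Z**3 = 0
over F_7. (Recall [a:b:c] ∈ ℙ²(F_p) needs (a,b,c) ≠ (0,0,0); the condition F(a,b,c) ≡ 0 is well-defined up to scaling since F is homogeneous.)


F(3,5,1) ≡ 0 (mod 7); P is on the curve.

Evaluate F(3, 5, 1) term-by-term (mod 7).
  -2*X**3 ↦ -2·27·1·1 = -54
  -2*X**2*Y ↦ -2·9·5·1 = -90
  X**2*Z ↦ 1·9·1·1 = 9
  -2*X*Y**2 ↦ -2·3·25·1 = -150
  2*X*Y*Z ↦ 2·3·5·1 = 30
  -2*X*Z**2 ↦ -2·3·1·1 = -6
  -2*Y**3 ↦ -2·1·125·1 = -250
  -2*Y**2*Z ↦ -2·1·25·1 = -50
  Y*Z**2 ↦ 1·1·5·1 = 5
  3*Z**3 ↦ 3·1·1·1 = 3
Sum: F(3, 5, 1) = (-54) + (-90) + (9) + (-150) + (30) + (-6) + (-250) + (-50) + (5) + (3) = -553.
Reducing mod 7: -553 ≡ 0 (mod 7).
Since F(a, b, c) ≡ 0 (mod 7), P lies on the curve.


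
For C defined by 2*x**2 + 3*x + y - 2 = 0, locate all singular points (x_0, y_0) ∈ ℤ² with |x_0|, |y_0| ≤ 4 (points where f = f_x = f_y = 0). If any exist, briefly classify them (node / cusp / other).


No singular points in the scanned grid; C is smooth there.

Compute partial derivatives:
  f_x = 4*x + 3.
  f_y = 1.
f_y = 1 is a nonzero constant, so f_y never vanishes: no point (x, y) can satisfy f = f_x = f_y = 0. In particular no (x, y) ∈ {−4, ..., 4}² is singular; the curve is smooth.


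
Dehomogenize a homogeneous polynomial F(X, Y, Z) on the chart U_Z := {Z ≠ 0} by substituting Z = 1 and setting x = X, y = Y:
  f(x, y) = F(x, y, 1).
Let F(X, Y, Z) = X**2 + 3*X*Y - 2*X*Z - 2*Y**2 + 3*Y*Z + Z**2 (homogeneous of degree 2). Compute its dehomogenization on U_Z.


f(x, y) = x**2 + 3*x*y - 2*x - 2*y**2 + 3*y + 1

On U_Z we set Z = 1. Each monomial c·X^i·Y^j·Z^k in F becomes c·x^i·y^j·1^k = c·x^i·y^j.
Substituting Z = 1: F(X, Y, 1) = x**2 + 3*x*y - 2*x - 2*y**2 + 3*y + 1.
Note: deg(f) ≤ deg(F) = 2; strict inequality happens when F is divisible by Z (lost terms).


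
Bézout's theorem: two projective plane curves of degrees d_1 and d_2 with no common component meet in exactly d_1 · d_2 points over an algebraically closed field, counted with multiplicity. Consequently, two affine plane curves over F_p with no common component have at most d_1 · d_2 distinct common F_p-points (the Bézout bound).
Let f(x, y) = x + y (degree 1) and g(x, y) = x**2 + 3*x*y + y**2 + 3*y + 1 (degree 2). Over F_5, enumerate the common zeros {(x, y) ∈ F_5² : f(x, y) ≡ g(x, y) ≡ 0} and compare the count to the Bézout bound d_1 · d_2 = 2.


Common zeros: ∅; count = 0; Bézout bound = 2.

deg(f) = 1, deg(g) = 2, so Bézout bound = 2.
Scan x ∈ F_5. For each x, list the y ∈ F_5 with f(x, y) ≡ 0 and those with g(x, y) ≡ 0 (mod 5); the common zeros in that column are the intersection.
  x = 0: f ≡ 0 at y ∈ {0}; g ≡ 0 at y ∈ {1}; common: ∅.
  x = 1: f ≡ 0 at y ∈ {4}; g ≡ 0 at y ∈ ∅; common: ∅.
  x = 2: f ≡ 0 at y ∈ {3}; g ≡ 0 at y ∈ {0, 1}; common: ∅.
  x = 3: f ≡ 0 at y ∈ {2}; g ≡ 0 at y ∈ {0, 3}; common: ∅.
  x = 4: f ≡ 0 at y ∈ {1}; g ≡ 0 at y ∈ ∅; common: ∅.
Collecting: common zeros = ∅, so the count is 0.
Comparison with the Bézout bound: 0 ≤ 2 = deg(f)·deg(g), as expected for curves with no common component (the affine F_5-count falls short of the bound because intersections may lie at infinity, over extension fields, or carry multiplicity).


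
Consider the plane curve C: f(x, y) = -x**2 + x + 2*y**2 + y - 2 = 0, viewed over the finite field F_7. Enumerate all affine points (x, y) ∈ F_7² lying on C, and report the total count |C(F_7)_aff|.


Affine F_7-points: {(3, 4), (3, 6), (4, 0), (4, 3), (5, 4), (5, 6)}; count = 6.

For each of the 49 pairs (x, y) ∈ F_7², evaluate f(x, y) mod 7. Record the zeros.
  x = 0: [0↦5, 1↦1, 2↦1, 3↦5, 4↦6, 5↦4, 6↦6]  zeros at y ∈ ∅
  x = 1: [0↦5, 1↦1, 2↦1, 3↦5, 4↦6, 5↦4, 6↦6]  zeros at y ∈ ∅
  x = 2: [0↦3, 1↦6, 2↦6, 3↦3, 4↦4, 5↦2, 6↦4]  zeros at y ∈ ∅
  x = 3: [0↦6, 1↦2, 2↦2, 3↦6, 4↦0, 5↦5, 6↦0]  zeros at y ∈ {4, 6}
  x = 4: [0↦0, 1↦3, 2↦3, 3↦0, 4↦1, 5↦6, 6↦1]  zeros at y ∈ {0, 3}
  x = 5: [0↦6, 1↦2, 2↦2, 3↦6, 4↦0, 5↦5, 6↦0]  zeros at y ∈ {4, 6}
  x = 6: [0↦3, 1↦6, 2↦6, 3↦3, 4↦4, 5↦2, 6↦4]  zeros at y ∈ ∅
Collecting zeros: affine points = {(3, 4), (3, 6), (4, 0), (4, 3), (5, 4), (5, 6)}.
Total count |C(F_7)_aff| = 6.


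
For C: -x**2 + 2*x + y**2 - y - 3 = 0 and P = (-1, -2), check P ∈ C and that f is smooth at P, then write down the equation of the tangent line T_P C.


Tangent line at P: 4*x - 5*y - 6 = 0.

Step 1: f(-1, -2) = 0, so P lies on C.
Step 2: partial derivatives
  f_x(x, y) = 2 - 2*x, f_y(x, y) = 2*y - 1.
  f_x(P) = 4, f_y(P) = -5 (gradient nonzero, so P is smooth).
Step 3: tangent line at P: 4·(x − -1) + -5·(y − -2) = 0.
Expanding: 4*x - 5*y - 6 = 0.


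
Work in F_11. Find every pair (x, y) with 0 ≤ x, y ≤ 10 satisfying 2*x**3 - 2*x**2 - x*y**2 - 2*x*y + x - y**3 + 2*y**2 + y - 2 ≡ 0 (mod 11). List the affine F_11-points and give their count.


Affine F_11-points: {(0, 1), (0, 2), (0, 10), (1, 3), (1, 6), (2, 5), (2, 8), (2, 9), (4, 1), (5, 2), (5, 4), (7, 2), (8, 0), (8, 1), (8, 4), (10, 4)}; count = 16.

For each of the 121 pairs (x, y) ∈ F_11², evaluate f(x, y) mod 11. Record the zeros.
  x = 0: [0↦9, 1↦0, 2↦0, 3↦3, 4↦3, 5↦5, 6↦3, 7↦2, 8↦7, 9↦1, 10↦0]  zeros at y ∈ {1, 2, 10}
  x = 1: [0↦10, 1↦9, 2↦4, 3↦0, 4↦2, 5↦4, 6↦0, 7↦6, 8↦5, 9↦2, 10↦2]  zeros at y ∈ {3, 6}
  x = 2: [0↦8, 1↦4, 2↦5, 3↦5, 4↦9, 5↦0, 6↦5, 7↦7, 8↦0, 9↦0, 10↦1]  zeros at y ∈ {5, 8, 9}
  x = 3: [0↦4, 1↦8, 2↦4, 3↦8, 4↦3, 5↦5, 6↦8, 7↦6, 8↦4, 9↦7, 10↦9]  zeros at y ∈ ∅
  x = 4: [0↦10, 1↦0, 2↦2, 3↦10, 4↦7, 5↦9, 6↦10, 7↦4, 8↦7, 9↦2, 10↦5]  zeros at y ∈ {1}
  x = 5: [0↦5, 1↦3, 2↦0, 3↦1, 4↦0, 5↦2, 6↦1, 7↦2, 8↦10, 9↦8, 10↦1]  zeros at y ∈ {2, 4}
  x = 6: [0↦1, 1↦7, 2↦10, 3↦4, 4↦5, 5↦7, 6↦4, 7↦1, 8↦3, 9↦4, 10↦9]  zeros at y ∈ ∅
  x = 7: [0↦10, 1↦2, 2↦0, 3↦9, 4↦1, 5↦3, 6↦9, 7↦2, 8↦9, 9↦2, 10↦8]  zeros at y ∈ {2}
  x = 8: [0↦0, 1↦0, 2↦4, 3↦6, 4↦0, 5↦2, 6↦6, 7↦6, 8↦7, 9↦3, 10↦10]  zeros at y ∈ {0, 1, 4}
  x = 9: [0↦5, 1↦2, 2↦1, 3↦7, 4↦3, 5↦5, 6↦7, 7↦3, 8↦9, 9↦8, 10↦5]  zeros at y ∈ ∅
  x = 10: [0↦4, 1↦9, 2↦3, 3↦2, 4↦0, 5↦2, 6↦2, 7↦5, 8↦5, 9↦7, 10↦5]  zeros at y ∈ {4}
Collecting zeros: affine points = {(0, 1), (0, 2), (0, 10), (1, 3), (1, 6), (2, 5), (2, 8), (2, 9), (4, 1), (5, 2), (5, 4), (7, 2), (8, 0), (8, 1), (8, 4), (10, 4)}.
Total count |C(F_11)_aff| = 16.


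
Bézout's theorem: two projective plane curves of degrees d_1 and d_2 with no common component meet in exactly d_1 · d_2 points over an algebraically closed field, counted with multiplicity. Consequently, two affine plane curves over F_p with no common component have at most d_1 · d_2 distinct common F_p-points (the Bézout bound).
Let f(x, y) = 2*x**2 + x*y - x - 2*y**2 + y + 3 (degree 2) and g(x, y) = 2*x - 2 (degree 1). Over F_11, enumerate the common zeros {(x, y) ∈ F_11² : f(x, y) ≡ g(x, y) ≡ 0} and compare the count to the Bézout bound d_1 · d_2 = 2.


Common zeros: {(1, 2), (1, 10)}; count = 2; Bézout bound = 2.

deg(f) = 2, deg(g) = 1, so Bézout bound = 2.
Scan x ∈ F_11. For each x, list the y ∈ F_11 with f(x, y) ≡ 0 and those with g(x, y) ≡ 0 (mod 11); the common zeros in that column are the intersection.
  x = 0: f ≡ 0 at y ∈ {7, 10}; g ≡ 0 at y ∈ ∅; common: ∅.
  x = 1: f ≡ 0 at y ∈ {2, 10}; g ≡ 0 at y ∈ {0, 1, 2, 3, 4, 5, 6, 7, 8, 9, 10}; common: {2, 10}.
  x = 2: f ≡ 0 at y ∈ {3, 4}; g ≡ 0 at y ∈ ∅; common: ∅.
  x = 3: f ≡ 0 at y ∈ ∅; g ≡ 0 at y ∈ ∅; common: ∅.
  x = 4: f ≡ 0 at y ∈ {2, 6}; g ≡ 0 at y ∈ ∅; common: ∅.
  x = 5: f ≡ 0 at y ∈ ∅; g ≡ 0 at y ∈ ∅; common: ∅.
  x = 6: f ≡ 0 at y ∈ ∅; g ≡ 0 at y ∈ ∅; common: ∅.
  x = 7: f ≡ 0 at y ∈ ∅; g ≡ 0 at y ∈ ∅; common: ∅.
  x = 8: f ≡ 0 at y ∈ {3, 7}; g ≡ 0 at y ∈ ∅; common: ∅.
  x = 9: f ≡ 0 at y ∈ ∅; g ≡ 0 at y ∈ ∅; common: ∅.
  x = 10: f ≡ 0 at y ∈ {5, 6}; g ≡ 0 at y ∈ ∅; common: ∅.
Collecting: common zeros = {(1, 2), (1, 10)}, so the count is 2.
Comparison with the Bézout bound: 2 ≤ 2 = deg(f)·deg(g), as expected for curves with no common component (the bound is attained).


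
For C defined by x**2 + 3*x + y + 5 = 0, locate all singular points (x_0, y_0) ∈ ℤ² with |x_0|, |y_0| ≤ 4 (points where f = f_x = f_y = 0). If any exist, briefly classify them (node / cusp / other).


No singular points in the scanned grid; C is smooth there.

Compute partial derivatives:
  f_x = 2*x + 3.
  f_y = 1.
f_y = 1 is a nonzero constant, so f_y never vanishes: no point (x, y) can satisfy f = f_x = f_y = 0. In particular no (x, y) ∈ {−4, ..., 4}² is singular; the curve is smooth.


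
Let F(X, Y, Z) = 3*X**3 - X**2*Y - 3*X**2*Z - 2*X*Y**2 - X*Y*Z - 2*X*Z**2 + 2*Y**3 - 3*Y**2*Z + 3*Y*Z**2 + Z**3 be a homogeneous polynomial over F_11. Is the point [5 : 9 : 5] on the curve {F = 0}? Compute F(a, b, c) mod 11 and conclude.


F(5,9,5) ≡ 6 (mod 11); P is NOT on the curve.

Evaluate F(5, 9, 5) term-by-term (mod 11).
  3*X**3 ↦ 3·125·1·1 = 375
  -X**2*Y ↦ -1·25·9·1 = -225
  -3*X**2*Z ↦ -3·25·1·5 = -375
  -2*X*Y**2 ↦ -2·5·81·1 = -810
  -X*Y*Z ↦ -1·5·9·5 = -225
  -2*X*Z**2 ↦ -2·5·1·25 = -250
  2*Y**3 ↦ 2·1·729·1 = 1458
  -3*Y**2*Z ↦ -3·1·81·5 = -1215
  3*Y*Z**2 ↦ 3·1·9·25 = 675
  Z**3 ↦ 1·1·1·125 = 125
Sum: F(5, 9, 5) = (375) + (-225) + (-375) + (-810) + (-225) + (-250) + (1458) + (-1215) + (675) + (125) = -467.
Reducing mod 11: -467 ≡ 6 (mod 11).
Since F(a, b, c) ≡ 6 ≠ 0 (mod 11), P does NOT lie on the curve.


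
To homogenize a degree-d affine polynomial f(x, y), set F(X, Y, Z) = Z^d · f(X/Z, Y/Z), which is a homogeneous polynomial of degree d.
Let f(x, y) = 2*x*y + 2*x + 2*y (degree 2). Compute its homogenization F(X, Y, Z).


F(X, Y, Z) = 2*X*Y + 2*X*Z + 2*Y*Z

deg(f) = 2.
Substitute x = X/Z, y = Y/Z into f, then multiply by Z^2.
  monomial 2·x^1·y^1 ↦ 2·X^1·Y^1·Z^0.
  monomial 2·x^1·y^0 ↦ 2·X^1·Y^0·Z^1.
  monomial 2·x^0·y^1 ↦ 2·X^0·Y^1·Z^1.
Collecting: F(X, Y, Z) = 2*X*Y + 2*X*Z + 2*Y*Z.


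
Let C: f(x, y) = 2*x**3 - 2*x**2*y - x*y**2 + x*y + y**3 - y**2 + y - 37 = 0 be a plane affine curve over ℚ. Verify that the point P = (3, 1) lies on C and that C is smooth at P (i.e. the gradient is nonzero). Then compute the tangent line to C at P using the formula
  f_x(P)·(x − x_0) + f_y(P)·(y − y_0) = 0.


Tangent line at P: 42*x - 19*y - 107 = 0.

Step 1: f(3, 1) = 0, so P lies on C.
Step 2: partial derivatives
  f_x(x, y) = 6*x**2 - 4*x*y - y**2 + y, f_y(x, y) = -2*x**2 - 2*x*y + x + 3*y**2 - 2*y + 1.
  f_x(P) = 42, f_y(P) = -19 (gradient nonzero, so P is smooth).
Step 3: tangent line at P: 42·(x − 3) + -19·(y − 1) = 0.
Expanding: 42*x - 19*y - 107 = 0.


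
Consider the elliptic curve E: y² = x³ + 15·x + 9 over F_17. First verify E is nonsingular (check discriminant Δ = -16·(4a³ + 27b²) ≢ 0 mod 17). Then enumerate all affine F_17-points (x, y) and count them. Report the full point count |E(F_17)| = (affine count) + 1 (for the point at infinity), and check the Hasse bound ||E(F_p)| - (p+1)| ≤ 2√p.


Affine points = {(0, 3), (0, 14), (1, 5), (1, 12), (2, 8), (2, 9), (3, 8), (3, 9), (6, 3), (6, 14), (7, 7), (7, 10), (11, 3), (11, 14), (12, 8), (12, 9), (13, 2), (13, 15)}; affine count = 18; |E(F_17)| = 19.

Discriminant check: Δ ∝ 4a³ + 27b² = 4·15³ + 27·9² = 4·3375 + 27·81 ≡ 13 (mod 17). Nonzero ⇒ E is nonsingular.
For each x ∈ F_17, compute rhs = x³ + 15·x + 9 mod 17, then count y ∈ F_17 with y² ≡ rhs.
  x = 0: rhs = 9, matching y values: 3, 14 (2 points).
  x = 1: rhs = 8, matching y values: 5, 12 (2 points).
  x = 2: rhs = 13, matching y values: 8, 9 (2 points).
  x = 3: rhs = 13, matching y values: 8, 9 (2 points).
  x = 4: rhs = 14, matching y values: none (0 points).
  x = 5: rhs = 5, matching y values: none (0 points).
  x = 6: rhs = 9, matching y values: 3, 14 (2 points).
  x = 7: rhs = 15, matching y values: 7, 10 (2 points).
  x = 8: rhs = 12, matching y values: none (0 points).
  x = 9: rhs = 6, matching y values: none (0 points).
  x = 10: rhs = 3, matching y values: none (0 points).
  x = 11: rhs = 9, matching y values: 3, 14 (2 points).
  x = 12: rhs = 13, matching y values: 8, 9 (2 points).
  x = 13: rhs = 4, matching y values: 2, 15 (2 points).
  x = 14: rhs = 5, matching y values: none (0 points).
  x = 15: rhs = 5, matching y values: none (0 points).
  x = 16: rhs = 10, matching y values: none (0 points).
Total affine count: 18.
Full point count |E(F_17)| = 18 + 1 = 19.
Hasse bound: |19 − (17+1)| = |1| = 1 ≤ 2√17 ≈ 8.2462 ✓.


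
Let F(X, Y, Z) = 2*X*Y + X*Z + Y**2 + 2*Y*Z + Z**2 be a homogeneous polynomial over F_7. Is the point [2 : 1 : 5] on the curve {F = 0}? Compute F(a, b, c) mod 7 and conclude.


F(2,1,5) ≡ 1 (mod 7); P is NOT on the curve.

Evaluate F(2, 1, 5) term-by-term (mod 7).
  2*X*Y ↦ 2·2·1·1 = 4
  X*Z ↦ 1·2·1·5 = 10
  Y**2 ↦ 1·1·1·1 = 1
  2*Y*Z ↦ 2·1·1·5 = 10
  Z**2 ↦ 1·1·1·25 = 25
Sum: F(2, 1, 5) = (4) + (10) + (1) + (10) + (25) = 50.
Reducing mod 7: 50 ≡ 1 (mod 7).
Since F(a, b, c) ≡ 1 ≠ 0 (mod 7), P does NOT lie on the curve.


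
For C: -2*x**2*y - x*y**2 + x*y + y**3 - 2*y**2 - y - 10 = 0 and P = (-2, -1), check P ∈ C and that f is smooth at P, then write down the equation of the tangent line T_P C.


Tangent line at P: -10*x - 8*y - 28 = 0.

Step 1: f(-2, -1) = 0, so P lies on C.
Step 2: partial derivatives
  f_x(x, y) = -4*x*y - y**2 + y, f_y(x, y) = -2*x**2 - 2*x*y + x + 3*y**2 - 4*y - 1.
  f_x(P) = -10, f_y(P) = -8 (gradient nonzero, so P is smooth).
Step 3: tangent line at P: -10·(x − -2) + -8·(y − -1) = 0.
Expanding: -10*x - 8*y - 28 = 0.


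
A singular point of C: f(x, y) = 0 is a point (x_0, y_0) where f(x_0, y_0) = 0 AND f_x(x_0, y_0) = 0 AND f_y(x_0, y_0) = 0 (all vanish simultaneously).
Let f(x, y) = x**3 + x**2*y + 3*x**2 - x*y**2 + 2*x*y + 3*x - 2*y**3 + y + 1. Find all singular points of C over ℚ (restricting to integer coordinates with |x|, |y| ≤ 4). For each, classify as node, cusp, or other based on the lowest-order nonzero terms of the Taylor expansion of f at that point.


Singular points: {(-1, 0)}; classification: cusp.

Compute partial derivatives:
  f_x = 3*x**2 + 2*x*y + 6*x - y**2 + 2*y + 3.
  f_y = x**2 - 2*x*y + 2*x - 6*y**2 + 1.
Scan x_0 ∈ {−4, ..., 4}. For each x_0, f_y(x_0, y) is a polynomial in y; find its integer roots y ∈ {−4, ..., 4}, then test f_x and f at those candidates.
  x = -4: f_y(-4, y) = -6*y**2 + 8*y + 9; no integer root y with |y| ≤ 4.
  x = -3: f_y(-3, y) = -6*y**2 + 6*y + 4; no integer root y with |y| ≤ 4.
  x = -2: f_y(-2, y) = -6*y**2 + 4*y + 1; no integer root y with |y| ≤ 4.
  x = -1: f_y(-1, y) = -6*y**2 + 2*y; vanishes at y ∈ {0}. (-1, 0): f_x = 0, f = 0 — SINGULAR.
  x = 0: f_y(0, y) = 1 - 6*y**2; no integer root y with |y| ≤ 4.
  x = 1: f_y(1, y) = -6*y**2 - 2*y + 4; vanishes at y ∈ {-1}. (1, -1): f_x = 7 ≠ 0.
  x = 2: f_y(2, y) = -6*y**2 - 4*y + 9; no integer root y with |y| ≤ 4.
  x = 3: f_y(3, y) = -6*y**2 - 6*y + 16; no integer root y with |y| ≤ 4.
  x = 4: f_y(4, y) = -6*y**2 - 8*y + 25; no integer root y with |y| ≤ 4.
Only singular point on the grid: (-1, 0).
Classify: substitute x = -1 + u, y = 0 + v and expand: f = u**3 + u**2*v - u*v**2 - 2*v**3 + v**2.
No constant or linear terms (consistent with a singular point). Quadratic part: v**2. Cubic part: u**3 + u**2*v - u*v**2 - 2*v**3.
The quadratic part v**2 is a perfect square, so there is a single (double) tangent line v = 0, i.e. y = 0. Restricting the cubic part to that line (v = 0) leaves u**3 ≠ 0, so f is not divisible by v and the branch is v² ≈ -u**3 to lowest order — this is a cusp.
Classification: cusp.


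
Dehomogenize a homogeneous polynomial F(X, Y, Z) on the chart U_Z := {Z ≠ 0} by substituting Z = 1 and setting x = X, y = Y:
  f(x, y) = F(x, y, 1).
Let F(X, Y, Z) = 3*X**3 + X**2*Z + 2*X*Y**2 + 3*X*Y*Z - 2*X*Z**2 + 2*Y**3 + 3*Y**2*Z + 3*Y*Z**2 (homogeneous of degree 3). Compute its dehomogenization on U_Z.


f(x, y) = 3*x**3 + x**2 + 2*x*y**2 + 3*x*y - 2*x + 2*y**3 + 3*y**2 + 3*y

On U_Z we set Z = 1. Each monomial c·X^i·Y^j·Z^k in F becomes c·x^i·y^j·1^k = c·x^i·y^j.
Substituting Z = 1: F(X, Y, 1) = 3*x**3 + x**2 + 2*x*y**2 + 3*x*y - 2*x + 2*y**3 + 3*y**2 + 3*y.
Note: deg(f) ≤ deg(F) = 3; strict inequality happens when F is divisible by Z (lost terms).


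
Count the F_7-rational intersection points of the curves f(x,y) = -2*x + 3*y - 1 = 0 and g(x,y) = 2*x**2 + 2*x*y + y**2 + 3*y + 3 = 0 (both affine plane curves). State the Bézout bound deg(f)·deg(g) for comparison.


Common zeros: {(3, 0), (4, 3)}; count = 2; Bézout bound = 2.

deg(f) = 1, deg(g) = 2, so Bézout bound = 2.
Scan x ∈ F_7. For each x, list the y ∈ F_7 with f(x, y) ≡ 0 and those with g(x, y) ≡ 0 (mod 7); the common zeros in that column are the intersection.
  x = 0: f ≡ 0 at y ∈ {5}; g ≡ 0 at y ∈ {1, 3}; common: ∅.
  x = 1: f ≡ 0 at y ∈ {1}; g ≡ 0 at y ∈ ∅; common: ∅.
  x = 2: f ≡ 0 at y ∈ {4}; g ≡ 0 at y ∈ ∅; common: ∅.
  x = 3: f ≡ 0 at y ∈ {0}; g ≡ 0 at y ∈ {0, 5}; common: {0}.
  x = 4: f ≡ 0 at y ∈ {3}; g ≡ 0 at y ∈ {0, 3}; common: {3}.
  x = 5: f ≡ 0 at y ∈ {6}; g ≡ 0 at y ∈ ∅; common: ∅.
  x = 6: f ≡ 0 at y ∈ {2}; g ≡ 0 at y ∈ {1, 5}; common: ∅.
Collecting: common zeros = {(3, 0), (4, 3)}, so the count is 2.
Comparison with the Bézout bound: 2 ≤ 2 = deg(f)·deg(g), as expected for curves with no common component (the bound is attained).


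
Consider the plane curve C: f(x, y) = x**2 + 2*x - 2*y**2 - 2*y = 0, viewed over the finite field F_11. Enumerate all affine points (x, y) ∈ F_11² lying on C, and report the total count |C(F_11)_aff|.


Affine F_11-points: {(0, 0), (0, 10), (3, 1), (3, 9), (4, 3), (4, 7), (5, 3), (5, 7), (6, 1), (6, 9), (9, 0), (9, 10)}; count = 12.

For each of the 121 pairs (x, y) ∈ F_11², evaluate f(x, y) mod 11. Record the zeros.
  x = 0: [0↦0, 1↦7, 2↦10, 3↦9, 4↦4, 5↦6, 6↦4, 7↦9, 8↦10, 9↦7, 10↦0]  zeros at y ∈ {0, 10}
  x = 1: [0↦3, 1↦10, 2↦2, 3↦1, 4↦7, 5↦9, 6↦7, 7↦1, 8↦2, 9↦10, 10↦3]  zeros at y ∈ ∅
  x = 2: [0↦8, 1↦4, 2↦7, 3↦6, 4↦1, 5↦3, 6↦1, 7↦6, 8↦7, 9↦4, 10↦8]  zeros at y ∈ ∅
  x = 3: [0↦4, 1↦0, 2↦3, 3↦2, 4↦8, 5↦10, 6↦8, 7↦2, 8↦3, 9↦0, 10↦4]  zeros at y ∈ {1, 9}
  x = 4: [0↦2, 1↦9, 2↦1, 3↦0, 4↦6, 5↦8, 6↦6, 7↦0, 8↦1, 9↦9, 10↦2]  zeros at y ∈ {3, 7}
  x = 5: [0↦2, 1↦9, 2↦1, 3↦0, 4↦6, 5↦8, 6↦6, 7↦0, 8↦1, 9↦9, 10↦2]  zeros at y ∈ {3, 7}
  x = 6: [0↦4, 1↦0, 2↦3, 3↦2, 4↦8, 5↦10, 6↦8, 7↦2, 8↦3, 9↦0, 10↦4]  zeros at y ∈ {1, 9}
  x = 7: [0↦8, 1↦4, 2↦7, 3↦6, 4↦1, 5↦3, 6↦1, 7↦6, 8↦7, 9↦4, 10↦8]  zeros at y ∈ ∅
  x = 8: [0↦3, 1↦10, 2↦2, 3↦1, 4↦7, 5↦9, 6↦7, 7↦1, 8↦2, 9↦10, 10↦3]  zeros at y ∈ ∅
  x = 9: [0↦0, 1↦7, 2↦10, 3↦9, 4↦4, 5↦6, 6↦4, 7↦9, 8↦10, 9↦7, 10↦0]  zeros at y ∈ {0, 10}
  x = 10: [0↦10, 1↦6, 2↦9, 3↦8, 4↦3, 5↦5, 6↦3, 7↦8, 8↦9, 9↦6, 10↦10]  zeros at y ∈ ∅
Collecting zeros: affine points = {(0, 0), (0, 10), (3, 1), (3, 9), (4, 3), (4, 7), (5, 3), (5, 7), (6, 1), (6, 9), (9, 0), (9, 10)}.
Total count |C(F_11)_aff| = 12.


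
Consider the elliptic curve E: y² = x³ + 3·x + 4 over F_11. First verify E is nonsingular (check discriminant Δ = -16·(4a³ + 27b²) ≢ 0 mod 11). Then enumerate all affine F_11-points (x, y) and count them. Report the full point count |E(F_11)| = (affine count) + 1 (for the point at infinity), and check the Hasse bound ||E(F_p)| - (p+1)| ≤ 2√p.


Affine points = {(0, 2), (0, 9), (4, 5), (4, 6), (5, 1), (5, 10), (7, 4), (7, 7), (8, 1), (8, 10), (9, 1), (9, 10), (10, 0)}; affine count = 13; |E(F_11)| = 14.

Discriminant check: Δ ∝ 4a³ + 27b² = 4·3³ + 27·4² = 4·27 + 27·16 ≡ 1 (mod 11). Nonzero ⇒ E is nonsingular.
For each x ∈ F_11, compute rhs = x³ + 3·x + 4 mod 11, then count y ∈ F_11 with y² ≡ rhs.
  x = 0: rhs = 4, matching y values: 2, 9 (2 points).
  x = 1: rhs = 8, matching y values: none (0 points).
  x = 2: rhs = 7, matching y values: none (0 points).
  x = 3: rhs = 7, matching y values: none (0 points).
  x = 4: rhs = 3, matching y values: 5, 6 (2 points).
  x = 5: rhs = 1, matching y values: 1, 10 (2 points).
  x = 6: rhs = 7, matching y values: none (0 points).
  x = 7: rhs = 5, matching y values: 4, 7 (2 points).
  x = 8: rhs = 1, matching y values: 1, 10 (2 points).
  x = 9: rhs = 1, matching y values: 1, 10 (2 points).
  x = 10: rhs = 0, matching y values: 0 (1 points).
Total affine count: 13.
Full point count |E(F_11)| = 13 + 1 = 14.
Hasse bound: |14 − (11+1)| = |2| = 2 ≤ 2√11 ≈ 6.6332 ✓.


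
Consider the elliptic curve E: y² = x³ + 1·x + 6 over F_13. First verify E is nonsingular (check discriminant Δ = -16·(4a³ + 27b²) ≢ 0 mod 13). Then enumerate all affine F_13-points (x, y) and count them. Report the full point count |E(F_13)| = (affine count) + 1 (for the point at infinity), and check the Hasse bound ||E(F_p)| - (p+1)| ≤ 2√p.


Affine points = {(2, 4), (2, 9), (3, 6), (3, 7), (4, 3), (4, 10), (9, 4), (9, 9), (11, 3), (11, 10), (12, 2), (12, 11)}; affine count = 12; |E(F_13)| = 13.

Discriminant check: Δ ∝ 4a³ + 27b² = 4·1³ + 27·6² = 4·1 + 27·36 ≡ 1 (mod 13). Nonzero ⇒ E is nonsingular.
For each x ∈ F_13, compute rhs = x³ + 1·x + 6 mod 13, then count y ∈ F_13 with y² ≡ rhs.
  x = 0: rhs = 6, matching y values: none (0 points).
  x = 1: rhs = 8, matching y values: none (0 points).
  x = 2: rhs = 3, matching y values: 4, 9 (2 points).
  x = 3: rhs = 10, matching y values: 6, 7 (2 points).
  x = 4: rhs = 9, matching y values: 3, 10 (2 points).
  x = 5: rhs = 6, matching y values: none (0 points).
  x = 6: rhs = 7, matching y values: none (0 points).
  x = 7: rhs = 5, matching y values: none (0 points).
  x = 8: rhs = 6, matching y values: none (0 points).
  x = 9: rhs = 3, matching y values: 4, 9 (2 points).
  x = 10: rhs = 2, matching y values: none (0 points).
  x = 11: rhs = 9, matching y values: 3, 10 (2 points).
  x = 12: rhs = 4, matching y values: 2, 11 (2 points).
Total affine count: 12.
Full point count |E(F_13)| = 12 + 1 = 13.
Hasse bound: |13 − (13+1)| = |-1| = 1 ≤ 2√13 ≈ 7.2111 ✓.


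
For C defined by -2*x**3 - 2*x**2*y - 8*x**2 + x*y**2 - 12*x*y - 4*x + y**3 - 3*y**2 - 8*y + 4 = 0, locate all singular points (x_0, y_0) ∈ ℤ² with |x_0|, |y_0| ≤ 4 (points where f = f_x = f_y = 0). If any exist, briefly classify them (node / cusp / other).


Singular points: {(-2, 2)}; classification: cusp.

Compute partial derivatives:
  f_x = -6*x**2 - 4*x*y - 16*x + y**2 - 12*y - 4.
  f_y = -2*x**2 + 2*x*y - 12*x + 3*y**2 - 6*y - 8.
Scan x_0 ∈ {−4, ..., 4}. For each x_0, f_y(x_0, y) is a polynomial in y; find its integer roots y ∈ {−4, ..., 4}, then test f_x and f at those candidates.
  x = -4: f_y(-4, y) = 3*y**2 - 14*y + 8; vanishes at y ∈ {4}. (-4, 4): f_x = -4 ≠ 0.
  x = -3: f_y(-3, y) = 3*y**2 - 12*y + 10; no integer root y with |y| ≤ 4.
  x = -2: f_y(-2, y) = 3*y**2 - 10*y + 8; vanishes at y ∈ {2}. (-2, 2): f_x = 0, f = 0 — SINGULAR.
  x = -1: f_y(-1, y) = 3*y**2 - 8*y + 2; no integer root y with |y| ≤ 4.
  x = 0: f_y(0, y) = 3*y**2 - 6*y - 8; no integer root y with |y| ≤ 4.
  x = 1: f_y(1, y) = 3*y**2 - 4*y - 22; no integer root y with |y| ≤ 4.
  x = 2: f_y(2, y) = 3*y**2 - 2*y - 40; vanishes at y ∈ {4}. (2, 4): f_x = -124 ≠ 0.
  x = 3: f_y(3, y) = 3*y**2 - 62; no integer root y with |y| ≤ 4.
  x = 4: f_y(4, y) = 3*y**2 + 2*y - 88; no integer root y with |y| ≤ 4.
Only singular point on the grid: (-2, 2).
Classify: substitute x = -2 + u, y = 2 + v and expand: f = -2*u**3 - 2*u**2*v + u*v**2 + v**3 + v**2.
No constant or linear terms (consistent with a singular point). Quadratic part: v**2. Cubic part: -2*u**3 - 2*u**2*v + u*v**2 + v**3.
The quadratic part v**2 is a perfect square, so there is a single (double) tangent line v = 0, i.e. y = 2. Restricting the cubic part to that line (v = 0) leaves -2*u**3 ≠ 0, so f is not divisible by v and the branch is v² ≈ 2*u**3 to lowest order — this is a cusp.
Classification: cusp.


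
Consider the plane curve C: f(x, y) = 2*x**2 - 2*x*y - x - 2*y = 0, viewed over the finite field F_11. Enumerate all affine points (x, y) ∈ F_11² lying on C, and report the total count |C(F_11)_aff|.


Affine F_11-points: {(0, 0), (1, 3), (2, 1), (3, 6), (4, 5), (5, 1), (6, 0), (7, 5), (8, 3), (9, 6)}; count = 10.

For each of the 121 pairs (x, y) ∈ F_11², evaluate f(x, y) mod 11. Record the zeros.
  x = 0: [0↦0, 1↦9, 2↦7, 3↦5, 4↦3, 5↦1, 6↦10, 7↦8, 8↦6, 9↦4, 10↦2]  zeros at y ∈ {0}
  x = 1: [0↦1, 1↦8, 2↦4, 3↦0, 4↦7, 5↦3, 6↦10, 7↦6, 8↦2, 9↦9, 10↦5]  zeros at y ∈ {3}
  x = 2: [0↦6, 1↦0, 2↦5, 3↦10, 4↦4, 5↦9, 6↦3, 7↦8, 8↦2, 9↦7, 10↦1]  zeros at y ∈ {1}
  x = 3: [0↦4, 1↦7, 2↦10, 3↦2, 4↦5, 5↦8, 6↦0, 7↦3, 8↦6, 9↦9, 10↦1]  zeros at y ∈ {6}
  x = 4: [0↦6, 1↦7, 2↦8, 3↦9, 4↦10, 5↦0, 6↦1, 7↦2, 8↦3, 9↦4, 10↦5]  zeros at y ∈ {5}
  x = 5: [0↦1, 1↦0, 2↦10, 3↦9, 4↦8, 5↦7, 6↦6, 7↦5, 8↦4, 9↦3, 10↦2]  zeros at y ∈ {1}
  x = 6: [0↦0, 1↦8, 2↦5, 3↦2, 4↦10, 5↦7, 6↦4, 7↦1, 8↦9, 9↦6, 10↦3]  zeros at y ∈ {0}
  x = 7: [0↦3, 1↦9, 2↦4, 3↦10, 4↦5, 5↦0, 6↦6, 7↦1, 8↦7, 9↦2, 10↦8]  zeros at y ∈ {5}
  x = 8: [0↦10, 1↦3, 2↦7, 3↦0, 4↦4, 5↦8, 6↦1, 7↦5, 8↦9, 9↦2, 10↦6]  zeros at y ∈ {3}
  x = 9: [0↦10, 1↦1, 2↦3, 3↦5, 4↦7, 5↦9, 6↦0, 7↦2, 8↦4, 9↦6, 10↦8]  zeros at y ∈ {6}
  x = 10: [0↦3, 1↦3, 2↦3, 3↦3, 4↦3, 5↦3, 6↦3, 7↦3, 8↦3, 9↦3, 10↦3]  zeros at y ∈ ∅
Collecting zeros: affine points = {(0, 0), (1, 3), (2, 1), (3, 6), (4, 5), (5, 1), (6, 0), (7, 5), (8, 3), (9, 6)}.
Total count |C(F_11)_aff| = 10.


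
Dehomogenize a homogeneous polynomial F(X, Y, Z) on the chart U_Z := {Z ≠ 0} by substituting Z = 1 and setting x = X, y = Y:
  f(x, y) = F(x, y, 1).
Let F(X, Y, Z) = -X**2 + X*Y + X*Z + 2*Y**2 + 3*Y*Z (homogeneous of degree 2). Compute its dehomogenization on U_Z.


f(x, y) = -x**2 + x*y + x + 2*y**2 + 3*y

On U_Z we set Z = 1. Each monomial c·X^i·Y^j·Z^k in F becomes c·x^i·y^j·1^k = c·x^i·y^j.
Substituting Z = 1: F(X, Y, 1) = -x**2 + x*y + x + 2*y**2 + 3*y.
Note: deg(f) ≤ deg(F) = 2; strict inequality happens when F is divisible by Z (lost terms).


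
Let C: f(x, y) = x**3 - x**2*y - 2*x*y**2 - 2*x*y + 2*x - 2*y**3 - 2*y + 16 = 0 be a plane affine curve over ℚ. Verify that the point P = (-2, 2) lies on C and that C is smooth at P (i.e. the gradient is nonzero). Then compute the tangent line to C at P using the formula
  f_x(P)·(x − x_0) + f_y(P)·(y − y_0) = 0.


Tangent line at P: 10*x - 10*y + 40 = 0.

Step 1: f(-2, 2) = 0, so P lies on C.
Step 2: partial derivatives
  f_x(x, y) = 3*x**2 - 2*x*y - 2*y**2 - 2*y + 2, f_y(x, y) = -x**2 - 4*x*y - 2*x - 6*y**2 - 2.
  f_x(P) = 10, f_y(P) = -10 (gradient nonzero, so P is smooth).
Step 3: tangent line at P: 10·(x − -2) + -10·(y − 2) = 0.
Expanding: 10*x - 10*y + 40 = 0.


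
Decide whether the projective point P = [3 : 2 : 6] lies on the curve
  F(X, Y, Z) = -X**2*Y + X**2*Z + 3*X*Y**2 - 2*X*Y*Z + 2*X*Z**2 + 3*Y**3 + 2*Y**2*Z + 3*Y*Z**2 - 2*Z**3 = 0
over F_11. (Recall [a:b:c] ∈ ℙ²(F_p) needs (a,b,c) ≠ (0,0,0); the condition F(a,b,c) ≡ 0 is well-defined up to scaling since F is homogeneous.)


F(3,2,6) ≡ 6 (mod 11); P is NOT on the curve.

Evaluate F(3, 2, 6) term-by-term (mod 11).
  -X**2*Y ↦ -1·9·2·1 = -18
  X**2*Z ↦ 1·9·1·6 = 54
  3*X*Y**2 ↦ 3·3·4·1 = 36
  -2*X*Y*Z ↦ -2·3·2·6 = -72
  2*X*Z**2 ↦ 2·3·1·36 = 216
  3*Y**3 ↦ 3·1·8·1 = 24
  2*Y**2*Z ↦ 2·1·4·6 = 48
  3*Y*Z**2 ↦ 3·1·2·36 = 216
  -2*Z**3 ↦ -2·1·1·216 = -432
Sum: F(3, 2, 6) = (-18) + (54) + (36) + (-72) + (216) + (24) + (48) + (216) + (-432) = 72.
Reducing mod 11: 72 ≡ 6 (mod 11).
Since F(a, b, c) ≡ 6 ≠ 0 (mod 11), P does NOT lie on the curve.


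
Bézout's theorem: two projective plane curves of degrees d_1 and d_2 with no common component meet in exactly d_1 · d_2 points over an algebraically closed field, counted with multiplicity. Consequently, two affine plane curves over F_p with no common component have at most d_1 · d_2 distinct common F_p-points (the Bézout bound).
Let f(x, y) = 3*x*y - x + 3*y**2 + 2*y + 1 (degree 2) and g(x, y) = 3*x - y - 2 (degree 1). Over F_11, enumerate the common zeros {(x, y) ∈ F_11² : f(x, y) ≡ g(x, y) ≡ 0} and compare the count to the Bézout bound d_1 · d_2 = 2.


Common zeros: ∅; count = 0; Bézout bound = 2.

deg(f) = 2, deg(g) = 1, so Bézout bound = 2.
Scan x ∈ F_11. For each x, list the y ∈ F_11 with f(x, y) ≡ 0 and those with g(x, y) ≡ 0 (mod 11); the common zeros in that column are the intersection.
  x = 0: f ≡ 0 at y ∈ {6, 8}; g ≡ 0 at y ∈ {9}; common: ∅.
  x = 1: f ≡ 0 at y ∈ {0, 2}; g ≡ 0 at y ∈ {1}; common: ∅.
  x = 2: f ≡ 0 at y ∈ ∅; g ≡ 0 at y ∈ {4}; common: ∅.
  x = 3: f ≡ 0 at y ∈ ∅; g ≡ 0 at y ∈ {7}; common: ∅.
  x = 4: f ≡ 0 at y ∈ {3, 7}; g ≡ 0 at y ∈ {10}; common: ∅.
  x = 5: f ≡ 0 at y ∈ ∅; g ≡ 0 at y ∈ {2}; common: ∅.
  x = 6: f ≡ 0 at y ∈ {9, 10}; g ≡ 0 at y ∈ {5}; common: ∅.
  x = 7: f ≡ 0 at y ∈ ∅; g ≡ 0 at y ∈ {8}; common: ∅.
  x = 8: f ≡ 0 at y ∈ {1, 5}; g ≡ 0 at y ∈ {0}; common: ∅.
  x = 9: f ≡ 0 at y ∈ ∅; g ≡ 0 at y ∈ {3}; common: ∅.
  x = 10: f ≡ 0 at y ∈ ∅; g ≡ 0 at y ∈ {6}; common: ∅.
Collecting: common zeros = ∅, so the count is 0.
Comparison with the Bézout bound: 0 ≤ 2 = deg(f)·deg(g), as expected for curves with no common component (the affine F_11-count falls short of the bound because intersections may lie at infinity, over extension fields, or carry multiplicity).
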